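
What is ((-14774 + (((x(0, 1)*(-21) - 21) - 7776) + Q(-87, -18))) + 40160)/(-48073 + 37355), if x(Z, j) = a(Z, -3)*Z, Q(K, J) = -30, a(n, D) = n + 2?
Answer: -17559/10718 ≈ -1.6383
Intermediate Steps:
a(n, D) = 2 + n
x(Z, j) = Z*(2 + Z) (x(Z, j) = (2 + Z)*Z = Z*(2 + Z))
((-14774 + (((x(0, 1)*(-21) - 21) - 7776) + Q(-87, -18))) + 40160)/(-48073 + 37355) = ((-14774 + ((((0*(2 + 0))*(-21) - 21) - 7776) - 30)) + 40160)/(-48073 + 37355) = ((-14774 + ((((0*2)*(-21) - 21) - 7776) - 30)) + 40160)/(-10718) = ((-14774 + (((0*(-21) - 21) - 7776) - 30)) + 40160)*(-1/10718) = ((-14774 + (((0 - 21) - 7776) - 30)) + 40160)*(-1/10718) = ((-14774 + ((-21 - 7776) - 30)) + 40160)*(-1/10718) = ((-14774 + (-7797 - 30)) + 40160)*(-1/10718) = ((-14774 - 7827) + 40160)*(-1/10718) = (-22601 + 40160)*(-1/10718) = 17559*(-1/10718) = -17559/10718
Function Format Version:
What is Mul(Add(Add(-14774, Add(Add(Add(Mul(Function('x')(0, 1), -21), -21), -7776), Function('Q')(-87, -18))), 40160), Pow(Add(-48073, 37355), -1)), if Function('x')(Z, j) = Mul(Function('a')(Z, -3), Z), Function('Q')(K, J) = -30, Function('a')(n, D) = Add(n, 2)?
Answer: Rational(-17559, 10718) ≈ -1.6383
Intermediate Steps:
Function('a')(n, D) = Add(2, n)
Function('x')(Z, j) = Mul(Z, Add(2, Z)) (Function('x')(Z, j) = Mul(Add(2, Z), Z) = Mul(Z, Add(2, Z)))
Mul(Add(Add(-14774, Add(Add(Add(Mul(Function('x')(0, 1), -21), -21), -7776), Function('Q')(-87, -18))), 40160), Pow(Add(-48073, 37355), -1)) = Mul(Add(Add(-14774, Add(Add(Add(Mul(Mul(0, Add(2, 0)), -21), -21), -7776), -30)), 40160), Pow(Add(-48073, 37355), -1)) = Mul(Add(Add(-14774, Add(Add(Add(Mul(Mul(0, 2), -21), -21), -7776), -30)), 40160), Pow(-10718, -1)) = Mul(Add(Add(-14774, Add(Add(Add(Mul(0, -21), -21), -7776), -30)), 40160), Rational(-1, 10718)) = Mul(Add(Add(-14774, Add(Add(Add(0, -21), -7776), -30)), 40160), Rational(-1, 10718)) = Mul(Add(Add(-14774, Add(Add(-21, -7776), -30)), 40160), Rational(-1, 10718)) = Mul(Add(Add(-14774, Add(-7797, -30)), 40160), Rational(-1, 10718)) = Mul(Add(Add(-14774, -7827), 40160), Rational(-1, 10718)) = Mul(Add(-22601, 40160), Rational(-1, 10718)) = Mul(17559, Rational(-1, 10718)) = Rational(-17559, 10718)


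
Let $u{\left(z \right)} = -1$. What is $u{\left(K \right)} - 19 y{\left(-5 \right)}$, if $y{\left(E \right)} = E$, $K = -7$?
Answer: $94$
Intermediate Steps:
$u{\left(K \right)} - 19 y{\left(-5 \right)} = -1 - -95 = -1 + 95 = 94$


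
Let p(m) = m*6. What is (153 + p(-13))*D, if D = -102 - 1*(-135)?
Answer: 2475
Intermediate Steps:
D = 33 (D = -102 + 135 = 33)
p(m) = 6*m
(153 + p(-13))*D = (153 + 6*(-13))*33 = (153 - 78)*33 = 75*33 = 2475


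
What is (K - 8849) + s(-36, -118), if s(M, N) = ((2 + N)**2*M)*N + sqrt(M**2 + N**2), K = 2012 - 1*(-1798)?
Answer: 57156049 + 2*sqrt(3805) ≈ 5.7156e+7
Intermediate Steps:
K = 3810 (K = 2012 + 1798 = 3810)
s(M, N) = sqrt(M**2 + N**2) + M*N*(2 + N)**2 (s(M, N) = (M*(2 + N)**2)*N + sqrt(M**2 + N**2) = M*N*(2 + N)**2 + sqrt(M**2 + N**2) = sqrt(M**2 + N**2) + M*N*(2 + N)**2)
(K - 8849) + s(-36, -118) = (3810 - 8849) + (sqrt((-36)**2 + (-118)**2) - 36*(-118)*(2 - 118)**2) = -5039 + (sqrt(1296 + 13924) - 36*(-118)*(-116)**2) = -5039 + (sqrt(15220) - 36*(-118)*13456) = -5039 + (2*sqrt(3805) + 57161088) = -5039 + (57161088 + 2*sqrt(3805)) = 57156049 + 2*sqrt(3805)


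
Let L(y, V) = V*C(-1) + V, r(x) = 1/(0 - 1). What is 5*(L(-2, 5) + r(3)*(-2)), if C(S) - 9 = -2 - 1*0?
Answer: 210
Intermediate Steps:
C(S) = 7 (C(S) = 9 + (-2 - 1*0) = 9 + (-2 + 0) = 9 - 2 = 7)
r(x) = -1 (r(x) = 1/(-1) = -1)
L(y, V) = 8*V (L(y, V) = V*7 + V = 7*V + V = 8*V)
5*(L(-2, 5) + r(3)*(-2)) = 5*(8*5 - 1*(-2)) = 5*(40 + 2) = 5*42 = 210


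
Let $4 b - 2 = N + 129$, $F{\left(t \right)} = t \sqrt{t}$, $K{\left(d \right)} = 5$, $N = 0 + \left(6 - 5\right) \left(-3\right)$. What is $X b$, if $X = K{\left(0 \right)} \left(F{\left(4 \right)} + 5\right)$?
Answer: $2080$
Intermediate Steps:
$N = -3$ ($N = 0 + 1 \left(-3\right) = 0 - 3 = -3$)
$F{\left(t \right)} = t^{\frac{3}{2}}$
$b = 32$ ($b = \frac{1}{2} + \frac{-3 + 129}{4} = \frac{1}{2} + \frac{1}{4} \cdot 126 = \frac{1}{2} + \frac{63}{2} = 32$)
$X = 65$ ($X = 5 \left(4^{\frac{3}{2}} + 5\right) = 5 \left(8 + 5\right) = 5 \cdot 13 = 65$)
$X b = 65 \cdot 32 = 2080$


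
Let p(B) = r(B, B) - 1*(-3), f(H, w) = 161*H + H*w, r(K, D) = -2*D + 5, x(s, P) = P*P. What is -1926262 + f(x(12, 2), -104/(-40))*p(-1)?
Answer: -1919718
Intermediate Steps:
x(s, P) = P²
r(K, D) = 5 - 2*D
p(B) = 8 - 2*B (p(B) = (5 - 2*B) - 1*(-3) = (5 - 2*B) + 3 = 8 - 2*B)
-1926262 + f(x(12, 2), -104/(-40))*p(-1) = -1926262 + (2²*(161 - 104/(-40)))*(8 - 2*(-1)) = -1926262 + (4*(161 - 104*(-1/40)))*(8 + 2) = -1926262 + (4*(161 + 13/5))*10 = -1926262 + (4*(818/5))*10 = -1926262 + (3272/5)*10 = -1926262 + 6544 = -1919718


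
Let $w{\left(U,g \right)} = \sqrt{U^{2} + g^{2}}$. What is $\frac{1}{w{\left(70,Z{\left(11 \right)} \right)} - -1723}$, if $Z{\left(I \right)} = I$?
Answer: $\frac{1723}{2963708} - \frac{\sqrt{5021}}{2963708} \approx 0.00055746$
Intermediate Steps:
$\frac{1}{w{\left(70,Z{\left(11 \right)} \right)} - -1723} = \frac{1}{\sqrt{70^{2} + 11^{2}} - -1723} = \frac{1}{\sqrt{4900 + 121} + \left(-276 + 1999\right)} = \frac{1}{\sqrt{5021} + 1723} = \frac{1}{1723 + \sqrt{5021}}$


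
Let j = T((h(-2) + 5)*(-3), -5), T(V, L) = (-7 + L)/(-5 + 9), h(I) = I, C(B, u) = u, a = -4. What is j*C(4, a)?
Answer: 12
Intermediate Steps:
T(V, L) = -7/4 + L/4 (T(V, L) = (-7 + L)/4 = (-7 + L)*(¼) = -7/4 + L/4)
j = -3 (j = -7/4 + (¼)*(-5) = -7/4 - 5/4 = -3)
j*C(4, a) = -3*(-4) = 12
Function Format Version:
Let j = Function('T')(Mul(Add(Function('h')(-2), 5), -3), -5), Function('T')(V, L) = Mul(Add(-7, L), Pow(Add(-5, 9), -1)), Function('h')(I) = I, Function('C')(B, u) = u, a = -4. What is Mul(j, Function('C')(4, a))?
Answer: 12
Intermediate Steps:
Function('T')(V, L) = Add(Rational(-7, 4), Mul(Rational(1, 4), L)) (Function('T')(V, L) = Mul(Add(-7, L), Pow(4, -1)) = Mul(Add(-7, L), Rational(1, 4)) = Add(Rational(-7, 4), Mul(Rational(1, 4), L)))
j = -3 (j = Add(Rational(-7, 4), Mul(Rational(1, 4), -5)) = Add(Rational(-7, 4), Rational(-5, 4)) = -3)
Mul(j, Function('C')(4, a)) = Mul(-3, -4) = 12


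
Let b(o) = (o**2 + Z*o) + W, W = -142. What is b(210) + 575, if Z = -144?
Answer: 14293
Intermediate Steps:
b(o) = -142 + o**2 - 144*o (b(o) = (o**2 - 144*o) - 142 = -142 + o**2 - 144*o)
b(210) + 575 = (-142 + 210**2 - 144*210) + 575 = (-142 + 44100 - 30240) + 575 = 13718 + 575 = 14293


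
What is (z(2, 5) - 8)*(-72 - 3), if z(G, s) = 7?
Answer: 75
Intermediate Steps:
(z(2, 5) - 8)*(-72 - 3) = (7 - 8)*(-72 - 3) = -1*(-75) = 75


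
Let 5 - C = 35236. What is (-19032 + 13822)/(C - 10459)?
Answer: 521/4569 ≈ 0.11403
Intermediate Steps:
C = -35231 (C = 5 - 1*35236 = 5 - 35236 = -35231)
(-19032 + 13822)/(C - 10459) = (-19032 + 13822)/(-35231 - 10459) = -5210/(-45690) = -5210*(-1/45690) = 521/4569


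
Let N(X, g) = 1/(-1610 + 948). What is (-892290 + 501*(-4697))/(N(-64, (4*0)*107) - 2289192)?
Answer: 2148512394/1515445105 ≈ 1.4177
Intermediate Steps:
N(X, g) = -1/662 (N(X, g) = 1/(-662) = -1/662)
(-892290 + 501*(-4697))/(N(-64, (4*0)*107) - 2289192) = (-892290 + 501*(-4697))/(-1/662 - 2289192) = (-892290 - 2353197)/(-1515445105/662) = -3245487*(-662/1515445105) = 2148512394/1515445105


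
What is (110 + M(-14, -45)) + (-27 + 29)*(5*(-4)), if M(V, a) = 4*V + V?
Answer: 0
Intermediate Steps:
M(V, a) = 5*V
(110 + M(-14, -45)) + (-27 + 29)*(5*(-4)) = (110 + 5*(-14)) + (-27 + 29)*(5*(-4)) = (110 - 70) + 2*(-20) = 40 - 40 = 0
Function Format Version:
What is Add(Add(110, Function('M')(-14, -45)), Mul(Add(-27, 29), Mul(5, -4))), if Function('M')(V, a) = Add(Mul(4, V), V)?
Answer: 0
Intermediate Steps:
Function('M')(V, a) = Mul(5, V)
Add(Add(110, Function('M')(-14, -45)), Mul(Add(-27, 29), Mul(5, -4))) = Add(Add(110, Mul(5, -14)), Mul(Add(-27, 29), Mul(5, -4))) = Add(Add(110, -70), Mul(2, -20)) = Add(40, -40) = 0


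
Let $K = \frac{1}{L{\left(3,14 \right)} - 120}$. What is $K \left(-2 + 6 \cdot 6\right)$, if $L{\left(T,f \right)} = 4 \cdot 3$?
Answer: $- \frac{17}{54} \approx -0.31481$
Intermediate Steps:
$L{\left(T,f \right)} = 12$
$K = - \frac{1}{108}$ ($K = \frac{1}{12 - 120} = \frac{1}{-108} = - \frac{1}{108} \approx -0.0092593$)
$K \left(-2 + 6 \cdot 6\right) = - \frac{-2 + 6 \cdot 6}{108} = - \frac{-2 + 36}{108} = \left(- \frac{1}{108}\right) 34 = - \frac{17}{54}$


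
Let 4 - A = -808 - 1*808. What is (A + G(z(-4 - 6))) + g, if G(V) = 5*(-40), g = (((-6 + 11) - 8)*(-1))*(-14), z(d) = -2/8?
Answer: 1378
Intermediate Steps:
z(d) = -¼ (z(d) = -2*⅛ = -¼)
g = -42 (g = ((5 - 8)*(-1))*(-14) = -3*(-1)*(-14) = 3*(-14) = -42)
G(V) = -200
A = 1620 (A = 4 - (-808 - 1*808) = 4 - (-808 - 808) = 4 - 1*(-1616) = 4 + 1616 = 1620)
(A + G(z(-4 - 6))) + g = (1620 - 200) - 42 = 1420 - 42 = 1378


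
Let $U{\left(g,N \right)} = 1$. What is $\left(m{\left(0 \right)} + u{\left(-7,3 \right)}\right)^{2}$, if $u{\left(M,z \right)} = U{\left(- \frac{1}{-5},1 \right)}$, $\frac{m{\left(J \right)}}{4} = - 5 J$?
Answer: $1$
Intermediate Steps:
$m{\left(J \right)} = - 20 J$ ($m{\left(J \right)} = 4 \left(- 5 J\right) = - 20 J$)
$u{\left(M,z \right)} = 1$
$\left(m{\left(0 \right)} + u{\left(-7,3 \right)}\right)^{2} = \left(\left(-20\right) 0 + 1\right)^{2} = \left(0 + 1\right)^{2} = 1^{2} = 1$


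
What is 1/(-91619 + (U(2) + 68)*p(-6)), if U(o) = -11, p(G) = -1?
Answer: -1/91676 ≈ -1.0908e-5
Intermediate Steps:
1/(-91619 + (U(2) + 68)*p(-6)) = 1/(-91619 + (-11 + 68)*(-1)) = 1/(-91619 + 57*(-1)) = 1/(-91619 - 57) = 1/(-91676) = -1/91676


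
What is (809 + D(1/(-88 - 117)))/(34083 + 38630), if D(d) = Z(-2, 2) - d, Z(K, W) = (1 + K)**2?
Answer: 166051/14906165 ≈ 0.011140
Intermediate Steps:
D(d) = 1 - d (D(d) = (1 - 2)**2 - d = (-1)**2 - d = 1 - d)
(809 + D(1/(-88 - 117)))/(34083 + 38630) = (809 + (1 - 1/(-88 - 117)))/(34083 + 38630) = (809 + (1 - 1/(-205)))/72713 = (809 + (1 - 1*(-1/205)))*(1/72713) = (809 + (1 + 1/205))*(1/72713) = (809 + 206/205)*(1/72713) = (166051/205)*(1/72713) = 166051/14906165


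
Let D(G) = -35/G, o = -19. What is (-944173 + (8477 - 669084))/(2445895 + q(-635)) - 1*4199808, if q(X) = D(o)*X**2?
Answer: -12722244709693/3029244 ≈ -4.1998e+6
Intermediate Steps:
q(X) = 35*X**2/19 (q(X) = (-35/(-19))*X**2 = (-35*(-1/19))*X**2 = 35*X**2/19)
(-944173 + (8477 - 669084))/(2445895 + q(-635)) - 1*4199808 = (-944173 + (8477 - 669084))/(2445895 + (35/19)*(-635)**2) - 1*4199808 = (-944173 - 660607)/(2445895 + (35/19)*403225) - 4199808 = -1604780/(2445895 + 14112875/19) - 4199808 = -1604780/60584880/19 - 4199808 = -1604780*19/60584880 - 4199808 = -1524541/3029244 - 4199808 = -12722244709693/3029244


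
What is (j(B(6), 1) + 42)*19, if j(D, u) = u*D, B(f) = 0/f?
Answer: 798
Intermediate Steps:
B(f) = 0
j(D, u) = D*u
(j(B(6), 1) + 42)*19 = (0*1 + 42)*19 = (0 + 42)*19 = 42*19 = 798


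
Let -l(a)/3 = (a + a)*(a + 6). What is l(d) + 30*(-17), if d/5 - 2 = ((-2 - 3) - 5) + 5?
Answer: -1320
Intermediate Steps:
d = -15 (d = 10 + 5*(((-2 - 3) - 5) + 5) = 10 + 5*((-5 - 5) + 5) = 10 + 5*(-10 + 5) = 10 + 5*(-5) = 10 - 25 = -15)
l(a) = -6*a*(6 + a) (l(a) = -3*(a + a)*(a + 6) = -3*2*a*(6 + a) = -6*a*(6 + a))
l(d) + 30*(-17) = -6*(-15)*(6 - 15) + 30*(-17) = -6*(-15)*(-9) - 510 = -810 - 510 = -1320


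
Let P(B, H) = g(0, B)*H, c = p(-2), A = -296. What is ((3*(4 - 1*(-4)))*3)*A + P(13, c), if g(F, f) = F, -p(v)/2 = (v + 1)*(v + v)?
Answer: -21312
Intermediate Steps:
p(v) = -4*v*(1 + v) (p(v) = -2*(v + 1)*(v + v) = -2*(1 + v)*2*v = -4*v*(1 + v))
c = -8 (c = -4*(-2)*(1 - 2) = -4*(-2)*(-1) = -8)
P(B, H) = 0 (P(B, H) = 0*H = 0)
((3*(4 - 1*(-4)))*3)*A + P(13, c) = ((3*(4 - 1*(-4)))*3)*(-296) + 0 = ((3*(4 + 4))*3)*(-296) + 0 = ((3*8)*3)*(-296) + 0 = (24*3)*(-296) + 0 = 72*(-296) + 0 = -21312 + 0 = -21312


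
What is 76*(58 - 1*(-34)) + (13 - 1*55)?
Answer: 6950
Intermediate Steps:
76*(58 - 1*(-34)) + (13 - 1*55) = 76*(58 + 34) + (13 - 55) = 76*92 - 42 = 6992 - 42 = 6950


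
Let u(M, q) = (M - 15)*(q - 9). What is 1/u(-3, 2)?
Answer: 1/126 ≈ 0.0079365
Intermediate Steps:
u(M, q) = (-15 + M)*(-9 + q)
1/u(-3, 2) = 1/(135 - 15*2 - 9*(-3) - 3*2) = 1/(135 - 30 + 27 - 6) = 1/126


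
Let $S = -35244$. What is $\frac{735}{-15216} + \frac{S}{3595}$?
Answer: $- \frac{179638343}{18233840} \approx -9.8519$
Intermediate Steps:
$\frac{735}{-15216} + \frac{S}{3595} = \frac{735}{-15216} - \frac{35244}{3595} = 735 \left(- \frac{1}{15216}\right) - \frac{35244}{3595} = - \frac{245}{5072} - \frac{35244}{3595} = - \frac{179638343}{18233840}$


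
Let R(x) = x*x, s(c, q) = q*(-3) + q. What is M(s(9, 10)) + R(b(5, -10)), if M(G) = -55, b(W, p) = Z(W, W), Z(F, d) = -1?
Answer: -54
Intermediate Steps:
s(c, q) = -2*q (s(c, q) = -3*q + q = -2*q)
b(W, p) = -1
R(x) = x²
M(s(9, 10)) + R(b(5, -10)) = -55 + (-1)² = -55 + 1 = -54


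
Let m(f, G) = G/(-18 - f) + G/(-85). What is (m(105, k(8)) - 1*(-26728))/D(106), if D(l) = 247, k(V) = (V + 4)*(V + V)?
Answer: 7164136/66215 ≈ 108.20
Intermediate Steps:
k(V) = 2*V*(4 + V) (k(V) = (4 + V)*(2*V) = 2*V*(4 + V))
m(f, G) = -G/85 + G/(-18 - f) (m(f, G) = G/(-18 - f) + G*(-1/85) = G/(-18 - f) - G/85 = -G/85 + G/(-18 - f))
(m(105, k(8)) - 1*(-26728))/D(106) = (-2*8*(4 + 8)*(103 + 105)/(1530 + 85*105) - 1*(-26728))/247 = (-1*2*8*12*208/(1530 + 8925) + 26728)*(1/247) = (-1*192*208/10455 + 26728)*(1/247) = (-1*192*1/10455*208 + 26728)*(1/247) = (-13312/3485 + 26728)*(1/247) = (93133768/3485)*(1/247) = 7164136/66215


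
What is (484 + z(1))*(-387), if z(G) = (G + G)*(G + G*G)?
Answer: -188856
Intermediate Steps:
z(G) = 2*G*(G + G**2) (z(G) = (2*G)*(G + G**2) = 2*G*(G + G**2))
(484 + z(1))*(-387) = (484 + 2*1**2*(1 + 1))*(-387) = (484 + 2*1*2)*(-387) = (484 + 4)*(-387) = 488*(-387) = -188856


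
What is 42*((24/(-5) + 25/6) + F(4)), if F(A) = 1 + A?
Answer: 917/5 ≈ 183.40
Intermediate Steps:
42*((24/(-5) + 25/6) + F(4)) = 42*((24/(-5) + 25/6) + (1 + 4)) = 42*((24*(-1/5) + 25*(1/6)) + 5) = 42*((-24/5 + 25/6) + 5) = 42*(-19/30 + 5) = 42*(131/30) = 917/5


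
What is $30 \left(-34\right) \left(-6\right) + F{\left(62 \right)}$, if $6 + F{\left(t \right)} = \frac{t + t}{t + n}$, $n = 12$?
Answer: $\frac{226280}{37} \approx 6115.7$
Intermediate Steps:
$F{\left(t \right)} = -6 + \frac{2 t}{12 + t}$ ($F{\left(t \right)} = -6 + \frac{t + t}{t + 12} = -6 + \frac{2 t}{12 + t}$)
$30 \left(-34\right) \left(-6\right) + F{\left(62 \right)} = 30 \left(-34\right) \left(-6\right) + \frac{4 \left(-18 - 62\right)}{12 + 62} = \left(-1020\right) \left(-6\right) + \frac{4 \left(-18 - 62\right)}{74} = 6120 + 4 \cdot \frac{1}{74} \left(-80\right) = 6120 - \frac{160}{37} = \frac{226280}{37}$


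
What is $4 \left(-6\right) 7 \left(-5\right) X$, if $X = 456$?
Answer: $383040$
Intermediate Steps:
$4 \left(-6\right) 7 \left(-5\right) X = 4 \left(-6\right) 7 \left(-5\right) 456 = \left(-24\right) 7 \left(-5\right) 456 = \left(-168\right) \left(-5\right) 456 = 840 \cdot 456 = 383040$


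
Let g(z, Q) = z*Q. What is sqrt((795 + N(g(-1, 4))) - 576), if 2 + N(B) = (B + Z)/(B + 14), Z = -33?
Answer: 3*sqrt(2370)/10 ≈ 14.605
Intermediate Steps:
g(z, Q) = Q*z
N(B) = -2 + (-33 + B)/(14 + B) (N(B) = -2 + (B - 33)/(B + 14) = -2 + (-33 + B)/(14 + B))
sqrt((795 + N(g(-1, 4))) - 576) = sqrt((795 + (-61 - 4*(-1))/(14 + 4*(-1))) - 576) = sqrt((795 + (-61 - 1*(-4))/(14 - 4)) - 576) = sqrt((795 + (-61 + 4)/10) - 576) = sqrt((795 + (1/10)*(-57)) - 576) = sqrt((795 - 57/10) - 576) = sqrt(7893/10 - 576) = sqrt(2133/10) = 3*sqrt(2370)/10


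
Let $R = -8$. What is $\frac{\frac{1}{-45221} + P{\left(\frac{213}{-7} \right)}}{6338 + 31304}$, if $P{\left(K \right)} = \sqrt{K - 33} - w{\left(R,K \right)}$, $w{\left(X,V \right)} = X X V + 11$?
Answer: $\frac{306485324}{5957731087} + \frac{i \sqrt{777}}{131747} \approx 0.051443 + 0.00021158 i$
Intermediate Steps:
$w{\left(X,V \right)} = 11 + V X^{2}$ ($w{\left(X,V \right)} = X^{2} V + 11 = V X^{2} + 11 = 11 + V X^{2}$)
$P{\left(K \right)} = -11 + \sqrt{-33 + K} - 64 K$ ($P{\left(K \right)} = \sqrt{K - 33} - \left(11 + K \left(-8\right)^{2}\right) = \sqrt{-33 + K} - \left(11 + K 64\right) = \sqrt{-33 + K} - \left(11 + 64 K\right) = -11 + \sqrt{-33 + K} - 64 K$)
$\frac{\frac{1}{-45221} + P{\left(\frac{213}{-7} \right)}}{6338 + 31304} = \frac{\frac{1}{-45221} - \left(11 - \sqrt{-33 + \frac{213}{-7}} + 64 \cdot 213 \frac{1}{-7}\right)}{6338 + 31304} = \frac{- \frac{1}{45221} - \left(11 - \sqrt{-33 + 213 \left(- \frac{1}{7}\right)} + 64 \cdot 213 \left(- \frac{1}{7}\right)\right)}{37642} = \left(- \frac{1}{45221} - \left(- \frac{13555}{7} - \sqrt{-33 - \frac{213}{7}}\right)\right) \frac{1}{37642} = \left(- \frac{1}{45221} + \left(-11 + \sqrt{- \frac{444}{7}} + \frac{13632}{7}\right)\right) \frac{1}{37642} = \left(- \frac{1}{45221} + \left(-11 + \frac{2 i \sqrt{777}}{7} + \frac{13632}{7}\right)\right) \frac{1}{37642} = \left(- \frac{1}{45221} + \left(\frac{13555}{7} + \frac{2 i \sqrt{777}}{7}\right)\right) \frac{1}{37642} = \left(\frac{612970648}{316547} + \frac{2 i \sqrt{777}}{7}\right) \frac{1}{37642} = \frac{306485324}{5957731087} + \frac{i \sqrt{777}}{131747}$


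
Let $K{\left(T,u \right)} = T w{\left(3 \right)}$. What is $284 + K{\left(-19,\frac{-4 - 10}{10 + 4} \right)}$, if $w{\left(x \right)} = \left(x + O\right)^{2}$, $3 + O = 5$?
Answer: $-191$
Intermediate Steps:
$O = 2$ ($O = -3 + 5 = 2$)
$w{\left(x \right)} = \left(2 + x\right)^{2}$ ($w{\left(x \right)} = \left(x + 2\right)^{2} = \left(2 + x\right)^{2}$)
$K{\left(T,u \right)} = 25 T$ ($K{\left(T,u \right)} = T \left(2 + 3\right)^{2} = T 5^{2} = T 25 = 25 T$)
$284 + K{\left(-19,\frac{-4 - 10}{10 + 4} \right)} = 284 + 25 \left(-19\right) = 284 - 475 = -191$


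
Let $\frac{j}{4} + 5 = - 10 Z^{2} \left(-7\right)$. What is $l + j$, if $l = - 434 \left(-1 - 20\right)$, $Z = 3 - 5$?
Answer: $10214$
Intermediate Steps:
$Z = -2$
$j = 1100$ ($j = -20 + 4 - 10 \left(-2\right)^{2} \left(-7\right) = -20 + 4 \left(-10\right) 4 \left(-7\right) = -20 + 4 \left(\left(-40\right) \left(-7\right)\right) = -20 + 4 \cdot 280 = -20 + 1120 = 1100$)
$l = 9114$ ($l = - 434 \left(-1 - 20\right) = \left(-434\right) \left(-21\right) = 9114$)
$l + j = 9114 + 1100 = 10214$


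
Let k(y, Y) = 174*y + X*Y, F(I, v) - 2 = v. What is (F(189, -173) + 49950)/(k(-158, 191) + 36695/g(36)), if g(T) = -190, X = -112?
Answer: -1891602/1864931 ≈ -1.0143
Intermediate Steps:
F(I, v) = 2 + v
k(y, Y) = -112*Y + 174*y (k(y, Y) = 174*y - 112*Y = -112*Y + 174*y)
(F(189, -173) + 49950)/(k(-158, 191) + 36695/g(36)) = ((2 - 173) + 49950)/((-112*191 + 174*(-158)) + 36695/(-190)) = (-171 + 49950)/((-21392 - 27492) + 36695*(-1/190)) = 49779/(-48884 - 7339/38) = 49779/(-1864931/38) = 49779*(-38/1864931) = -1891602/1864931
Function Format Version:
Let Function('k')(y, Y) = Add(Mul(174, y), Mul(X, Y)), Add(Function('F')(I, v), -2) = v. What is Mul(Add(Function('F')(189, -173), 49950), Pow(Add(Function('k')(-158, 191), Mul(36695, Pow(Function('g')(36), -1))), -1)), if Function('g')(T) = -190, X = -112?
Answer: Rational(-1891602, 1864931) ≈ -1.0143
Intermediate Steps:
Function('F')(I, v) = Add(2, v)
Function('k')(y, Y) = Add(Mul(-112, Y), Mul(174, y)) (Function('k')(y, Y) = Add(Mul(174, y), Mul(-112, Y)) = Add(Mul(-112, Y), Mul(174, y)))
Mul(Add(Function('F')(189, -173), 49950), Pow(Add(Function('k')(-158, 191), Mul(36695, Pow(Function('g')(36), -1))), -1)) = Mul(Add(Add(2, -173), 49950), Pow(Add(Add(Mul(-112, 191), Mul(174, -158)), Mul(36695, Pow(-190, -1))), -1)) = Mul(Add(-171, 49950), Pow(Add(Add(-21392, -27492), Mul(36695, Rational(-1, 190))), -1)) = Mul(49779, Pow(Add(-48884, Rational(-7339, 38)), -1)) = Mul(49779, Pow(Rational(-1864931, 38), -1)) = Mul(49779, Rational(-38, 1864931)) = Rational(-1891602, 1864931)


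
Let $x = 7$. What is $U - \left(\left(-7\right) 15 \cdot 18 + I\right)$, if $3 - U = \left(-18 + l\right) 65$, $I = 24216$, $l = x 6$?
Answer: $-23883$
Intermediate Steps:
$l = 42$ ($l = 7 \cdot 6 = 42$)
$U = -1557$ ($U = 3 - \left(-18 + 42\right) 65 = 3 - 24 \cdot 65 = 3 - 1560 = -1557$)
$U - \left(\left(-7\right) 15 \cdot 18 + I\right) = -1557 - \left(\left(-7\right) 15 \cdot 18 + 24216\right) = -1557 - \left(\left(-105\right) 18 + 24216\right) = -1557 - \left(-1890 + 24216\right) = -1557 - 22326 = -23883$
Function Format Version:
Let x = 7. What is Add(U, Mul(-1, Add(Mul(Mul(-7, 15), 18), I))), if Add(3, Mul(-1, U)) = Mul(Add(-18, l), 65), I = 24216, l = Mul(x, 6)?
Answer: -23883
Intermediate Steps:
l = 42 (l = Mul(7, 6) = 42)
U = -1557 (U = Add(3, Mul(-1, Mul(Add(-18, 42), 65))) = Add(3, Mul(-1, Mul(24, 65))) = Add(3, Mul(-1, 1560)) = Add(3, -1560) = -1557)
Add(U, Mul(-1, Add(Mul(Mul(-7, 15), 18), I))) = Add(-1557, Mul(-1, Add(Mul(Mul(-7, 15), 18), 24216))) = Add(-1557, Mul(-1, Add(Mul(-105, 18), 24216))) = Add(-1557, Mul(-1, Add(-1890, 24216))) = Add(-1557, Mul(-1, 22326)) = Add(-1557, -22326) = -23883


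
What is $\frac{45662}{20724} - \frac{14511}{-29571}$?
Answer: $\frac{275166161}{102138234} \approx 2.6941$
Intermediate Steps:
$\frac{45662}{20724} - \frac{14511}{-29571} = 45662 \cdot \frac{1}{20724} - - \frac{4837}{9857} = \frac{22831}{10362} + \frac{4837}{9857} = \frac{275166161}{102138234}$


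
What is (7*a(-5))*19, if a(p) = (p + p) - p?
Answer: -665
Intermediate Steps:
a(p) = p (a(p) = 2*p - p = p)
(7*a(-5))*19 = (7*(-5))*19 = -35*19 = -665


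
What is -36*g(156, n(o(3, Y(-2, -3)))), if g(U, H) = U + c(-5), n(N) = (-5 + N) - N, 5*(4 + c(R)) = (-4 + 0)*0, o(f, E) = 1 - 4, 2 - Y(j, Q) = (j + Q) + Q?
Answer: -5472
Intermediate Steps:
Y(j, Q) = 2 - j - 2*Q (Y(j, Q) = 2 - ((j + Q) + Q) = 2 - ((Q + j) + Q) = 2 - (j + 2*Q) = 2 + (-j - 2*Q) = 2 - j - 2*Q)
o(f, E) = -3
c(R) = -4 (c(R) = -4 + ((-4 + 0)*0)/5 = -4 + (-4*0)/5 = -4 + (⅕)*0 = -4 + 0 = -4)
n(N) = -5
g(U, H) = -4 + U (g(U, H) = U - 4 = -4 + U)
-36*g(156, n(o(3, Y(-2, -3)))) = -36*(-4 + 156) = -36*152 = -5472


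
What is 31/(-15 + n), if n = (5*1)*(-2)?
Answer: -31/25 ≈ -1.2400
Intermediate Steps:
n = -10 (n = 5*(-2) = -10)
31/(-15 + n) = 31/(-15 - 10) = 31/(-25) = 31*(-1/25) = -31/25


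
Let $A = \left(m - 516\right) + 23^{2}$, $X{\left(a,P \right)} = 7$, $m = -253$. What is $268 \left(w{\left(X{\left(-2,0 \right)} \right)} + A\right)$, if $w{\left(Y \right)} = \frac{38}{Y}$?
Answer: $- \frac{440056}{7} \approx -62865.0$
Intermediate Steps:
$A = -240$ ($A = \left(-253 - 516\right) + 23^{2} = -769 + 529 = -240$)
$268 \left(w{\left(X{\left(-2,0 \right)} \right)} + A\right) = 268 \left(\frac{38}{7} - 240\right) = 268 \left(- \frac{1642}{7}\right) = - \frac{440056}{7}$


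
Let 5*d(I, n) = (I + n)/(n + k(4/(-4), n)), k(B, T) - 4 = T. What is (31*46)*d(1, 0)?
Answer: 713/10 ≈ 71.300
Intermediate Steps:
k(B, T) = 4 + T
d(I, n) = (I + n)/(5*(4 + 2*n)) (d(I, n) = ((I + n)/(n + (4 + n)))/5 = ((I + n)/(4 + 2*n))/5 = (I + n)/(5*(4 + 2*n)))
(31*46)*d(1, 0) = (31*46)*((1 + 0)/(10*(2 + 0))) = 1426*((⅒)*1/2) = 1426*((⅒)*(½)*1) = 1426*(1/20) = 713/10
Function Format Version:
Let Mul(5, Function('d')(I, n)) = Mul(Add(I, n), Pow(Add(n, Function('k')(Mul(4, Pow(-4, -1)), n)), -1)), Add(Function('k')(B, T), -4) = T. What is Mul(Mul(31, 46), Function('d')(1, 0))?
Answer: Rational(713, 10) ≈ 71.300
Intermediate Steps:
Function('k')(B, T) = Add(4, T)
Function('d')(I, n) = Mul(Rational(1, 5), Pow(Add(4, Mul(2, n)), -1), Add(I, n)) (Function('d')(I, n) = Mul(Rational(1, 5), Mul(Add(I, n), Pow(Add(n, Add(4, n)), -1))) = Mul(Rational(1, 5), Mul(Add(I, n), Pow(Add(4, Mul(2, n)), -1))) = Mul(Rational(1, 5), Mul(Pow(Add(4, Mul(2, n)), -1), Add(I, n))) = Mul(Rational(1, 5), Pow(Add(4, Mul(2, n)), -1), Add(I, n)))
Mul(Mul(31, 46), Function('d')(1, 0)) = Mul(Mul(31, 46), Mul(Rational(1, 10), Pow(Add(2, 0), -1), Add(1, 0))) = Mul(1426, Mul(Rational(1, 10), Pow(2, -1), 1)) = Mul(1426, Mul(Rational(1, 10), Rational(1, 2), 1)) = Mul(1426, Rational(1, 20)) = Rational(713, 10)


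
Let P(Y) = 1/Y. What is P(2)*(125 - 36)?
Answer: 89/2 ≈ 44.500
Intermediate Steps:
P(2)*(125 - 36) = (125 - 36)/2 = (½)*89 = 89/2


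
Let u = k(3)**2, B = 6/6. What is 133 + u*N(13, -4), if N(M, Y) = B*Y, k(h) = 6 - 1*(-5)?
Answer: -351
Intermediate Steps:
B = 1 (B = 6*(1/6) = 1)
k(h) = 11 (k(h) = 6 + 5 = 11)
N(M, Y) = Y (N(M, Y) = 1*Y = Y)
u = 121 (u = 11**2 = 121)
133 + u*N(13, -4) = 133 + 121*(-4) = 133 - 484 = -351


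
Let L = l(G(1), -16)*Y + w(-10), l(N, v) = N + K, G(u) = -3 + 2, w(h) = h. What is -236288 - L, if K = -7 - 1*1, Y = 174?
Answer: -234712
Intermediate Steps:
K = -8 (K = -7 - 1 = -8)
G(u) = -1
l(N, v) = -8 + N (l(N, v) = N - 8 = -8 + N)
L = -1576 (L = (-8 - 1)*174 - 10 = -9*174 - 10 = -1566 - 10 = -1576)
-236288 - L = -236288 - 1*(-1576) = -236288 + 1576 = -234712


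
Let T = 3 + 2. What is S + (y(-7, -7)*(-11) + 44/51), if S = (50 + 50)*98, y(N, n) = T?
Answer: 497039/51 ≈ 9745.9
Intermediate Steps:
T = 5
y(N, n) = 5
S = 9800 (S = 100*98 = 9800)
S + (y(-7, -7)*(-11) + 44/51) = 9800 + (5*(-11) + 44/51) = 9800 + (-55 + 44*(1/51)) = 9800 + (-55 + 44/51) = 9800 - 2761/51 = 497039/51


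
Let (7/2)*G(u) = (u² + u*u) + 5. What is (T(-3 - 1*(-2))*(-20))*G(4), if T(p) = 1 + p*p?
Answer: -2960/7 ≈ -422.86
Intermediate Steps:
T(p) = 1 + p²
G(u) = 10/7 + 4*u²/7 (G(u) = 2*((u² + u*u) + 5)/7 = 2*((u² + u²) + 5)/7 = 2*(2*u² + 5)/7 = 2*(5 + 2*u²)/7 = 10/7 + 4*u²/7)
(T(-3 - 1*(-2))*(-20))*G(4) = ((1 + (-3 - 1*(-2))²)*(-20))*(10/7 + (4/7)*4²) = ((1 + (-3 + 2)²)*(-20))*(10/7 + (4/7)*16) = ((1 + (-1)²)*(-20))*(10/7 + 64/7) = ((1 + 1)*(-20))*(74/7) = (2*(-20))*(74/7) = -40*74/7 = -2960/7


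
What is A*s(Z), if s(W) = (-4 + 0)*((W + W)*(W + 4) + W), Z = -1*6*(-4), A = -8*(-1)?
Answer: -43776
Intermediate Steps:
A = 8
Z = 24 (Z = -6*(-4) = 24)
s(W) = -4*W - 8*W*(4 + W) (s(W) = -4*((2*W)*(4 + W) + W) = -4*(2*W*(4 + W) + W) = -4*(W + 2*W*(4 + W)) = -4*W - 8*W*(4 + W))
A*s(Z) = 8*(-4*24*(9 + 2*24)) = 8*(-4*24*(9 + 48)) = 8*(-4*24*57) = 8*(-5472) = -43776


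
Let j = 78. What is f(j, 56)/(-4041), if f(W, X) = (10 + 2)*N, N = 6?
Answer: -8/449 ≈ -0.017817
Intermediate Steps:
f(W, X) = 72 (f(W, X) = (10 + 2)*6 = 12*6 = 72)
f(j, 56)/(-4041) = 72/(-4041) = 72*(-1/4041) = -8/449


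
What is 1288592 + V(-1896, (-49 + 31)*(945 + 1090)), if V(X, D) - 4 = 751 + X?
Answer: 1287451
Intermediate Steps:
V(X, D) = 755 + X (V(X, D) = 4 + (751 + X) = 755 + X)
1288592 + V(-1896, (-49 + 31)*(945 + 1090)) = 1288592 + (755 - 1896) = 1288592 - 1141 = 1287451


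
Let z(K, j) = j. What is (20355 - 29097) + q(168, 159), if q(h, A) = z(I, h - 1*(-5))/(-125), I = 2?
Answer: -1092923/125 ≈ -8743.4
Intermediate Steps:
q(h, A) = -1/25 - h/125 (q(h, A) = (h - 1*(-5))/(-125) = (h + 5)*(-1/125) = (5 + h)*(-1/125) = -1/25 - h/125)
(20355 - 29097) + q(168, 159) = (20355 - 29097) + (-1/25 - 1/125*168) = -8742 + (-1/25 - 168/125) = -8742 - 173/125 = -1092923/125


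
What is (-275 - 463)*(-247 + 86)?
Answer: 118818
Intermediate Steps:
(-275 - 463)*(-247 + 86) = -738*(-161) = 118818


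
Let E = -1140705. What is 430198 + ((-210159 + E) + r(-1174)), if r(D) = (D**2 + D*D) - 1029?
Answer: 1834857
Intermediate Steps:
r(D) = -1029 + 2*D**2 (r(D) = (D**2 + D**2) - 1029 = 2*D**2 - 1029 = -1029 + 2*D**2)
430198 + ((-210159 + E) + r(-1174)) = 430198 + ((-210159 - 1140705) + (-1029 + 2*(-1174)**2)) = 430198 + (-1350864 + (-1029 + 2*1378276)) = 430198 + (-1350864 + (-1029 + 2756552)) = 430198 + (-1350864 + 2755523) = 430198 + 1404659 = 1834857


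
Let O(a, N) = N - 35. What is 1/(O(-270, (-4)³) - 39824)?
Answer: -1/39923 ≈ -2.5048e-5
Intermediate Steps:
O(a, N) = -35 + N
1/(O(-270, (-4)³) - 39824) = 1/((-35 + (-4)³) - 39824) = 1/((-35 - 64) - 39824) = 1/(-99 - 39824) = 1/(-39923) = -1/39923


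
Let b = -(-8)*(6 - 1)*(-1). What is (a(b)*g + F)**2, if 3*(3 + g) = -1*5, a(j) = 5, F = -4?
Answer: 6724/9 ≈ 747.11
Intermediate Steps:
b = -40 (b = -(-8)*5*(-1) = -2*(-20)*(-1) = 40*(-1) = -40)
g = -14/3 (g = -3 + (-1*5)/3 = -3 + (1/3)*(-5) = -3 - 5/3 = -14/3 ≈ -4.6667)
(a(b)*g + F)**2 = (5*(-14/3) - 4)**2 = (-70/3 - 4)**2 = (-82/3)**2 = 6724/9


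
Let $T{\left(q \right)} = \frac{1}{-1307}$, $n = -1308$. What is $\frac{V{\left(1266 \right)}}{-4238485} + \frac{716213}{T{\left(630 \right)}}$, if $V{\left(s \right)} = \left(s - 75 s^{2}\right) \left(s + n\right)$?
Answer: $- \frac{3967610129525863}{4238485} \approx -9.3609 \cdot 10^{8}$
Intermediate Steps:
$T{\left(q \right)} = - \frac{1}{1307}$
$V{\left(s \right)} = \left(-1308 + s\right) \left(s - 75 s^{2}\right)$ ($V{\left(s \right)} = \left(s - 75 s^{2}\right) \left(s - 1308\right) = \left(s - 75 s^{2}\right) \left(-1308 + s\right) = \left(-1308 + s\right) \left(s - 75 s^{2}\right)$)
$\frac{V{\left(1266 \right)}}{-4238485} + \frac{716213}{T{\left(630 \right)}} = \frac{1266 \left(-1308 - 75 \cdot 1266^{2} + 98101 \cdot 1266\right)}{-4238485} + \frac{716213}{- \frac{1}{1307}} = 1266 \left(-1308 - 120206700 + 124195866\right) \left(- \frac{1}{4238485}\right) + 716213 \left(-1307\right) = 1266 \left(-1308 - 120206700 + 124195866\right) \left(- \frac{1}{4238485}\right) - 936090391 = 1266 \cdot 3987858 \left(- \frac{1}{4238485}\right) - 936090391 = 5048628228 \left(- \frac{1}{4238485}\right) - 936090391 = - \frac{5048628228}{4238485} - 936090391 = - \frac{3967610129525863}{4238485}$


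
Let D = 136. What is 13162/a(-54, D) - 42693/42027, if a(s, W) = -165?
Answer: -186734573/2311485 ≈ -80.786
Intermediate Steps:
13162/a(-54, D) - 42693/42027 = 13162/(-165) - 42693/42027 = 13162*(-1/165) - 42693*1/42027 = -13162/165 - 14231/14009 = -186734573/2311485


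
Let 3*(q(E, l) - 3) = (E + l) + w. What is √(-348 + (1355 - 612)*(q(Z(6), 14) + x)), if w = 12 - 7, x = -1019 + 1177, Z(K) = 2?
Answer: 2*√31119 ≈ 352.81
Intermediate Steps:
x = 158
w = 5
q(E, l) = 14/3 + E/3 + l/3 (q(E, l) = 3 + ((E + l) + 5)/3 = 3 + (5 + E + l)/3 = 3 + (5/3 + E/3 + l/3) = 14/3 + E/3 + l/3)
√(-348 + (1355 - 612)*(q(Z(6), 14) + x)) = √(-348 + (1355 - 612)*((14/3 + (⅓)*2 + (⅓)*14) + 158)) = √(-348 + 743*((14/3 + ⅔ + 14/3) + 158)) = √(-348 + 743*(10 + 158)) = √(-348 + 743*168) = √(-348 + 124824) = √124476 = 2*√31119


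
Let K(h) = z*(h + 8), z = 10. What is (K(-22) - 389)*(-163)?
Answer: 86227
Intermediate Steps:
K(h) = 80 + 10*h (K(h) = 10*(h + 8) = 10*(8 + h) = 80 + 10*h)
(K(-22) - 389)*(-163) = ((80 + 10*(-22)) - 389)*(-163) = ((80 - 220) - 389)*(-163) = (-140 - 389)*(-163) = -529*(-163) = 86227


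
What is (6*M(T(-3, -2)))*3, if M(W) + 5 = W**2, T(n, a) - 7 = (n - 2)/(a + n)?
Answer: 1062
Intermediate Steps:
T(n, a) = 7 + (-2 + n)/(a + n) (T(n, a) = 7 + (n - 2)/(a + n) = 7 + (-2 + n)/(a + n))
M(W) = -5 + W**2
(6*M(T(-3, -2)))*3 = (6*(-5 + ((-2 + 7*(-2) + 8*(-3))/(-2 - 3))**2))*3 = (6*(-5 + ((-2 - 14 - 24)/(-5))**2))*3 = (6*(-5 + (-1/5*(-40))**2))*3 = (6*(-5 + 8**2))*3 = (6*(-5 + 64))*3 = (6*59)*3 = 354*3 = 1062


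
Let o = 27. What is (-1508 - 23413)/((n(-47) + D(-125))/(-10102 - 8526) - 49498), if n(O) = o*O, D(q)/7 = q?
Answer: 116057097/230511650 ≈ 0.50348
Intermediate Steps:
D(q) = 7*q
n(O) = 27*O
(-1508 - 23413)/((n(-47) + D(-125))/(-10102 - 8526) - 49498) = (-1508 - 23413)/((27*(-47) + 7*(-125))/(-10102 - 8526) - 49498) = -24921/((-1269 - 875)/(-18628) - 49498) = -24921/(-2144*(-1/18628) - 49498) = -24921/(536/4657 - 49498) = -24921/(-230511650/4657) = -24921*(-4657/230511650) = 116057097/230511650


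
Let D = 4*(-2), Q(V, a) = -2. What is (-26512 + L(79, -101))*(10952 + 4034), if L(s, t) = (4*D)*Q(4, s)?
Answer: -396349728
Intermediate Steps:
D = -8
L(s, t) = 64 (L(s, t) = (4*(-8))*(-2) = -32*(-2) = 64)
(-26512 + L(79, -101))*(10952 + 4034) = (-26512 + 64)*(10952 + 4034) = -26448*14986 = -396349728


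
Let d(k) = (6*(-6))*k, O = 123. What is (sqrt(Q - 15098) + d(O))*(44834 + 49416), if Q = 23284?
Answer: -417339000 + 94250*sqrt(8186) ≈ -4.0881e+8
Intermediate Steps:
d(k) = -36*k
(sqrt(Q - 15098) + d(O))*(44834 + 49416) = (sqrt(23284 - 15098) - 36*123)*(44834 + 49416) = (sqrt(8186) - 4428)*94250 = (-4428 + sqrt(8186))*94250 = -417339000 + 94250*sqrt(8186)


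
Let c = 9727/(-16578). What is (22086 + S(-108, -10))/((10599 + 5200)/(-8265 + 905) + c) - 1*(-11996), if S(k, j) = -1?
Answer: 653031760516/166753271 ≈ 3916.2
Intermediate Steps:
c = -9727/16578 (c = 9727*(-1/16578) = -9727/16578 ≈ -0.58674)
(22086 + S(-108, -10))/((10599 + 5200)/(-8265 + 905) + c) - 1*(-11996) = (22086 - 1)/((10599 + 5200)/(-8265 + 905) - 9727/16578) - 1*(-11996) = 22085/(15799/(-7360) - 9727/16578) + 11996 = 22085/(15799*(-1/7360) - 9727/16578) + 11996 = 22085/(-15799/7360 - 9727/16578) + 11996 = 22085/(-166753271/61007040) + 11996 = 22085*(-61007040/166753271) + 11996 = -1347340478400/166753271 + 11996 = 653031760516/166753271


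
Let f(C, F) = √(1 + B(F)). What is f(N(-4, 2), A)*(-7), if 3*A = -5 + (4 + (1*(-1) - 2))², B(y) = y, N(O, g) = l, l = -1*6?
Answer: -7*I*√3/3 ≈ -4.0415*I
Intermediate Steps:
l = -6
N(O, g) = -6
A = -4/3 (A = (-5 + (4 + (1*(-1) - 2))²)/3 = (-5 + (4 + (-1 - 2))²)/3 = (-5 + (4 - 3)²)/3 = (-5 + 1²)/3 = (-5 + 1)/3 = (⅓)*(-4) = -4/3 ≈ -1.3333)
f(C, F) = √(1 + F)
f(N(-4, 2), A)*(-7) = √(1 - 4/3)*(-7) = √(-⅓)*(-7) = (I*√3/3)*(-7) = -7*I*√3/3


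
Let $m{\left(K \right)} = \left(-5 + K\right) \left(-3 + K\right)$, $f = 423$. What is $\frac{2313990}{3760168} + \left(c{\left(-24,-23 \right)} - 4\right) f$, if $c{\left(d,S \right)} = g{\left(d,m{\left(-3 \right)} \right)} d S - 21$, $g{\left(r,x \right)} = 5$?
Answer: $\frac{2175079737015}{1880084} \approx 1.1569 \cdot 10^{6}$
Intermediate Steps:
$c{\left(d,S \right)} = -21 + 5 S d$ ($c{\left(d,S \right)} = 5 d S - 21 = 5 S d - 21 = -21 + 5 S d$)
$\frac{2313990}{3760168} + \left(c{\left(-24,-23 \right)} - 4\right) f = \frac{2313990}{3760168} + \left(\left(-21 + 5 \left(-23\right) \left(-24\right)\right) - 4\right) 423 = 2313990 \cdot \frac{1}{3760168} + \left(\left(-21 + 2760\right) - 4\right) 423 = \frac{1156995}{1880084} + \left(2739 - 4\right) 423 = \frac{1156995}{1880084} + 2735 \cdot 423 = \frac{1156995}{1880084} + 1156905 = \frac{2175079737015}{1880084}$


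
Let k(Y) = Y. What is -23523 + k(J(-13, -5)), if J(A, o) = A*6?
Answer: -23601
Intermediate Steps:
J(A, o) = 6*A
-23523 + k(J(-13, -5)) = -23523 + 6*(-13) = -23523 - 78 = -23601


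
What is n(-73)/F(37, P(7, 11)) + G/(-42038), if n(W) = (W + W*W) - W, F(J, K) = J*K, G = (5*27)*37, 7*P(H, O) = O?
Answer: 1566110549/17109466 ≈ 91.535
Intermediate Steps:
P(H, O) = O/7
G = 4995 (G = 135*37 = 4995)
n(W) = W² (n(W) = (W + W²) - W = W²)
n(-73)/F(37, P(7, 11)) + G/(-42038) = (-73)²/((37*((⅐)*11))) + 4995/(-42038) = 5329/((37*(11/7))) + 4995*(-1/42038) = 5329/(407/7) - 4995/42038 = 5329*(7/407) - 4995/42038 = 37303/407 - 4995/42038 = 1566110549/17109466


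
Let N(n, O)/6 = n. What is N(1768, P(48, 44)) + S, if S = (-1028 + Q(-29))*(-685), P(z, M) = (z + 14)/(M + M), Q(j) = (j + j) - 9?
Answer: 760683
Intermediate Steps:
Q(j) = -9 + 2*j (Q(j) = 2*j - 9 = -9 + 2*j)
P(z, M) = (14 + z)/(2*M) (P(z, M) = (14 + z)/((2*M)) = (14 + z)*(1/(2*M)) = (14 + z)/(2*M))
N(n, O) = 6*n
S = 750075 (S = (-1028 + (-9 + 2*(-29)))*(-685) = (-1028 + (-9 - 58))*(-685) = (-1028 - 67)*(-685) = -1095*(-685) = 750075)
N(1768, P(48, 44)) + S = 6*1768 + 750075 = 10608 + 750075 = 760683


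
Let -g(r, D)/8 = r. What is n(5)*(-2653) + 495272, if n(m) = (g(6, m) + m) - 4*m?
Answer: 662411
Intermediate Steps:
g(r, D) = -8*r
n(m) = -48 - 3*m (n(m) = (-8*6 + m) - 4*m = (-48 + m) - 4*m = -48 - 3*m)
n(5)*(-2653) + 495272 = (-48 - 3*5)*(-2653) + 495272 = (-48 - 15)*(-2653) + 495272 = -63*(-2653) + 495272 = 167139 + 495272 = 662411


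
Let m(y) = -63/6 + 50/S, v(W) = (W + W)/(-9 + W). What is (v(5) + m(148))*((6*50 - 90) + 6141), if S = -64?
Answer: -2800791/32 ≈ -87525.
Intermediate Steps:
v(W) = 2*W/(-9 + W) (v(W) = (2*W)/(-9 + W) = 2*W/(-9 + W))
m(y) = -361/32 (m(y) = -63/6 + 50/(-64) = -63*⅙ + 50*(-1/64) = -21/2 - 25/32 = -361/32)
(v(5) + m(148))*((6*50 - 90) + 6141) = (2*5/(-9 + 5) - 361/32)*((6*50 - 90) + 6141) = (2*5/(-4) - 361/32)*((300 - 90) + 6141) = (2*5*(-¼) - 361/32)*(210 + 6141) = (-5/2 - 361/32)*6351 = -441/32*6351 = -2800791/32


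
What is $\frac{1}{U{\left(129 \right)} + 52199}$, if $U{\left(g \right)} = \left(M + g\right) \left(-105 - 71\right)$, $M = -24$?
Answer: $\frac{1}{33719} \approx 2.9657 \cdot 10^{-5}$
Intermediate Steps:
$U{\left(g \right)} = 4224 - 176 g$ ($U{\left(g \right)} = \left(-24 + g\right) \left(-105 - 71\right) = \left(-24 + g\right) \left(-176\right) = 4224 - 176 g$)
$\frac{1}{U{\left(129 \right)} + 52199} = \frac{1}{\left(4224 - 22704\right) + 52199} = \frac{1}{-18480 + 52199} = \frac{1}{33719}$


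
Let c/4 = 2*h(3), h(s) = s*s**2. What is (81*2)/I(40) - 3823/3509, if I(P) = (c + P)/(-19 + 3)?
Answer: -314813/28072 ≈ -11.214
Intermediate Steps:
h(s) = s**3
c = 216 (c = 4*(2*3**3) = 4*(2*27) = 4*54 = 216)
I(P) = -27/2 - P/16 (I(P) = (216 + P)/(-19 + 3) = (216 + P)/(-16) = (216 + P)*(-1/16) = -27/2 - P/16)
(81*2)/I(40) - 3823/3509 = (81*2)/(-27/2 - 1/16*40) - 3823/3509 = 162/(-27/2 - 5/2) - 3823*1/3509 = 162/(-16) - 3823/3509 = 162*(-1/16) - 3823/3509 = -81/8 - 3823/3509 = -314813/28072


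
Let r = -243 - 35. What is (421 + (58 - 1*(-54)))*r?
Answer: -148174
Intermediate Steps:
r = -278
(421 + (58 - 1*(-54)))*r = (421 + (58 - 1*(-54)))*(-278) = (421 + (58 + 54))*(-278) = (421 + 112)*(-278) = 533*(-278) = -148174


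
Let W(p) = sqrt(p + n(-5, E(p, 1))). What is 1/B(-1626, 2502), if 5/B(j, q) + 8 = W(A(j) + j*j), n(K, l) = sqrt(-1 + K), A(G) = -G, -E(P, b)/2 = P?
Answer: -8/5 + sqrt(2645502 + I*sqrt(6))/5 ≈ 323.7 + 0.0001506*I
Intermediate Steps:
E(P, b) = -2*P
W(p) = sqrt(p + I*sqrt(6)) (W(p) = sqrt(p + sqrt(-1 - 5)) = sqrt(p + sqrt(-6)) = sqrt(p + I*sqrt(6)))
B(j, q) = 5/(-8 + sqrt(j**2 - j + I*sqrt(6))) (B(j, q) = 5/(-8 + sqrt((-j + j*j) + I*sqrt(6))) = 5/(-8 + sqrt((-j + j**2) + I*sqrt(6))) = 5/(-8 + sqrt((j**2 - j) + I*sqrt(6))) = 5/(-8 + sqrt(j**2 - j + I*sqrt(6))))
1/B(-1626, 2502) = 1/(5/(-8 + sqrt((-1626)**2 - 1*(-1626) + I*sqrt(6)))) = 1/(5/(-8 + sqrt(2643876 + 1626 + I*sqrt(6)))) = 1/(5/(-8 + sqrt(2645502 + I*sqrt(6)))) = -8/5 + sqrt(2645502 + I*sqrt(6))/5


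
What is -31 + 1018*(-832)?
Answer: -847007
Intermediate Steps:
-31 + 1018*(-832) = -31 - 846976 = -847007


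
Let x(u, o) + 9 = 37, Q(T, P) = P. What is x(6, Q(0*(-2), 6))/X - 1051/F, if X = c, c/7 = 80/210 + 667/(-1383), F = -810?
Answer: -3370601/88290 ≈ -38.176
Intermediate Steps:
c = -327/461 (c = 7*(80/210 + 667/(-1383)) = 7*(80*(1/210) + 667*(-1/1383)) = 7*(8/21 - 667/1383) = 7*(-327/3227) = -327/461 ≈ -0.70933)
X = -327/461 ≈ -0.70933
x(u, o) = 28 (x(u, o) = -9 + 37 = 28)
x(6, Q(0*(-2), 6))/X - 1051/F = 28/(-327/461) - 1051/(-810) = 28*(-461/327) - 1051*(-1/810) = -12908/327 + 1051/810 = -3370601/88290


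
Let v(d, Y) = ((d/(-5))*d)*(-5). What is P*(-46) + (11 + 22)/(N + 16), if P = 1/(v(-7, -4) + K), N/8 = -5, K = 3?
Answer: -235/104 ≈ -2.2596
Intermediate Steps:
N = -40 (N = 8*(-5) = -40)
v(d, Y) = d**2 (v(d, Y) = ((d*(-1/5))*d)*(-5) = ((-d/5)*d)*(-5) = -d**2/5*(-5) = d**2)
P = 1/52 (P = 1/((-7)**2 + 3) = 1/(49 + 3) = 1/52 ≈ 0.019231)
P*(-46) + (11 + 22)/(N + 16) = (1/52)*(-46) + (11 + 22)/(-40 + 16) = -23/26 + 33/(-24) = -23/26 + 33*(-1/24) = -23/26 - 11/8 = -235/104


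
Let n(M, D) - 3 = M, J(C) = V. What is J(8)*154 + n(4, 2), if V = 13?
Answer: 2009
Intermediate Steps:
J(C) = 13
n(M, D) = 3 + M
J(8)*154 + n(4, 2) = 13*154 + (3 + 4) = 2002 + 7 = 2009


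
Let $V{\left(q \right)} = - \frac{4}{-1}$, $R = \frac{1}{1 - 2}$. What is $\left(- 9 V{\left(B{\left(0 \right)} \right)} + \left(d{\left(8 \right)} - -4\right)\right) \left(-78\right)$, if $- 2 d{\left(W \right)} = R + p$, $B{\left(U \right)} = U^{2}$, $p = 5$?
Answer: $2652$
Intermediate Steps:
$R = -1$ ($R = \frac{1}{-1} = -1$)
$d{\left(W \right)} = -2$ ($d{\left(W \right)} = - \frac{-1 + 5}{2} = \left(- \frac{1}{2}\right) 4 = -2$)
$V{\left(q \right)} = 4$ ($V{\left(q \right)} = \left(-4\right) \left(-1\right) = 4$)
$\left(- 9 V{\left(B{\left(0 \right)} \right)} + \left(d{\left(8 \right)} - -4\right)\right) \left(-78\right) = \left(\left(-9\right) 4 - -2\right) \left(-78\right) = \left(-36 + \left(-2 + 4\right)\right) \left(-78\right) = \left(-36 + 2\right) \left(-78\right) = \left(-34\right) \left(-78\right) = 2652$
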